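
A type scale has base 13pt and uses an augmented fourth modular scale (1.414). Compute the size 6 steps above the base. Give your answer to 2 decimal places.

103.91pt

13.0 × 1.414⁶ = 13.0 × 7.99275 ≈ 103.91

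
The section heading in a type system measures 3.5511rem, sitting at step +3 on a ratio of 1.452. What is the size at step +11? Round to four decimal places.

70.1610rem

3.5511 × 1.452⁸ = 3.5511 × 19.75754 ≈ 70.1610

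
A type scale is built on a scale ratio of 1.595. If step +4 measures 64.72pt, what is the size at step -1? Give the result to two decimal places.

6.27pt

Moving from step +4 to step -1 is 5 steps down, so divide by r⁵.
64.72 ÷ 1.595⁵ = 64.72 ÷ 10.32294 ≈ 6.270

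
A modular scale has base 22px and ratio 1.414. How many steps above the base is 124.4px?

1.414ⁿ = 124.4 / 22 = 5.6545
n = ln(5.6545) / ln(1.414) = 1.7325 / 0.3464 ≈ 5.00

5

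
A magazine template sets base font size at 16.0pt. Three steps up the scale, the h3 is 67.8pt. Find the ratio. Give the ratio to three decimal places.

The ratio satisfies 16.0 × r³ = 67.8, so r = (67.8 / 16.0)^(1/3).
r = 4.2375^(1/3) ≈ 1.6182

1.618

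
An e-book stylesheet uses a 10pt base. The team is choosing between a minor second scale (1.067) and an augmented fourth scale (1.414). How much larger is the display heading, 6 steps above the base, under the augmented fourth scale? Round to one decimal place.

65.2pt

Minor second: 10.0 × 1.067⁶ = 14.757pt
Augmented fourth: 10.0 × 1.414⁶ = 79.928pt
Difference: 79.928 − 14.757 = 65.171pt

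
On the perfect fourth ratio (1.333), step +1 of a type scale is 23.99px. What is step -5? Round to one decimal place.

23.99 ÷ 1.333⁶ = 23.99 ÷ 5.61023 ≈ 4.276

4.3px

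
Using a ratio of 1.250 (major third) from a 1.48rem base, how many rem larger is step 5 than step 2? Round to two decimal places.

2.20rem

Step 2: 1.48 × 1.250² = 2.3125rem
Step 5: 1.48 × 1.250⁵ = 4.5166rem
Difference: 4.5166 − 2.3125 = 2.2041rem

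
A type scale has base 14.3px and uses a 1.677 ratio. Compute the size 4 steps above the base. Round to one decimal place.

113.1px

14.3 × 1.677⁴ = 14.3 × 7.90919 ≈ 113.10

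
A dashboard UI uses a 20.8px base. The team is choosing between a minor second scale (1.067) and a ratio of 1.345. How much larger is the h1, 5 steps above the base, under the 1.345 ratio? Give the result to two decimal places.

62.79px

Minor second: 20.8 × 1.067⁵ = 28.7664px
At 1.345: 20.8 × 1.345⁵ = 91.5535px
Difference: 91.5535 − 28.7664 = 62.7871px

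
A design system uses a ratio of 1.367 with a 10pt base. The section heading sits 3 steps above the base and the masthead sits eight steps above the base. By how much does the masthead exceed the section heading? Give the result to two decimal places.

96.40pt

Step 3: 10.0 × 1.367³ = 25.5450pt
Step 8: 10.0 × 1.367⁸ = 121.9405pt
Difference: 121.9405 − 25.5450 = 96.3955pt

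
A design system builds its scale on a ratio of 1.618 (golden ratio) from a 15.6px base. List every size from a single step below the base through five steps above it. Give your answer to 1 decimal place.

9.6px, 15.6px, 25.2px, 40.8px, 66.1px, 106.9px, 173.0px

Step -1: 15.6 ÷ 1.618 = 9.6
Step 0: 15.6px
Step 1: 15.6 × 1.618 = 25.2
Step 2: 15.6 × 1.618² = 40.8
Step 3: 15.6 × 1.618³ = 66.1
Step 4: 15.6 × 1.618⁴ = 106.9
Step 5: 15.6 × 1.618⁵ = 173.0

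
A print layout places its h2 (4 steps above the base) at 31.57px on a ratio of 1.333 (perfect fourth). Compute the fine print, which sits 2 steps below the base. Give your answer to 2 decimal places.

31.57 ÷ 1.333⁶ = 31.57 ÷ 5.61023 ≈ 5.627

5.63px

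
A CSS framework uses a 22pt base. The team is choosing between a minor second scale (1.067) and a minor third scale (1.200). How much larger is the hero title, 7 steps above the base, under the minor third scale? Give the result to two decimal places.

Minor second: 22.0 × 1.067⁷ = 34.6397pt
Minor third: 22.0 × 1.200⁷ = 78.8300pt
Difference: 78.8300 − 34.6397 = 44.1903pt

44.19pt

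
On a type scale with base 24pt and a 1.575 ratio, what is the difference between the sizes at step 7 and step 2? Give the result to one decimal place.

Step 2: 24.0 × 1.575² = 59.535pt
Step 7: 24.0 × 1.575⁷ = 576.999pt
Difference: 576.999 − 59.535 = 517.464pt

517.5pt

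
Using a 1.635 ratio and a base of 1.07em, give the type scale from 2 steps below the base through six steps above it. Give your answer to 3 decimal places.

0.400em, 0.654em, 1.070em, 1.749em, 2.860em, 4.677em, 7.646em, 12.502em, 20.440em

Step -2: 1.07 ÷ 1.635² = 0.400
Step -1: 1.07 ÷ 1.635 = 0.654
Step 0: 1.07em
Step 1: 1.07 × 1.635 = 1.749
Step 2: 1.07 × 1.635² = 2.860
Step 3: 1.07 × 1.635³ = 4.677
Step 4: 1.07 × 1.635⁴ = 7.646
Step 5: 1.07 × 1.635⁵ = 12.502
Step 6: 1.07 × 1.635⁶ = 20.440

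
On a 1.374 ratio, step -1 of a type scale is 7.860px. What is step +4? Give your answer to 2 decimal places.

7.860 × 1.374⁵ = 7.860 × 4.89704 ≈ 38.491

38.49px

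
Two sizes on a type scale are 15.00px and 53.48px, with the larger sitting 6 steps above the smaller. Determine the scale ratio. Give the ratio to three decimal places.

r⁶ = 53.48 / 15.00, so r = (53.48/15.00)^(1/6).
r = 3.5653^(1/6) ≈ 1.2360

1.236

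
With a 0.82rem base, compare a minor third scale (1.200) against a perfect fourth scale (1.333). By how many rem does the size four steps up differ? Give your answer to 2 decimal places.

Minor third: 0.82 × 1.200⁴ = 1.7004rem
Perfect fourth: 0.82 × 1.333⁴ = 2.5890rem
Difference: 2.5890 − 1.7004 = 0.8886rem

0.89rem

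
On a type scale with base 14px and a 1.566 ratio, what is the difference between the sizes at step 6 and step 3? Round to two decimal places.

Step 3: 14.0 × 1.566³ = 53.7655px
Step 6: 14.0 × 1.566⁶ = 206.4803px
Difference: 206.4803 − 53.7655 = 152.7148px

152.71px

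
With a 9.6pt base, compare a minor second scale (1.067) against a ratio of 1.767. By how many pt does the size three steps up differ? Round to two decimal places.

41.30pt

Minor second: 9.6 × 1.067³ = 11.6618pt
At 1.767: 9.6 × 1.767³ = 52.9640pt
Difference: 52.9640 − 11.6618 = 41.3022pt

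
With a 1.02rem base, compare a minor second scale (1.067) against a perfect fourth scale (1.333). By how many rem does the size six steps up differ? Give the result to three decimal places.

Minor second: 1.02 × 1.067⁶ = 1.50517rem
Perfect fourth: 1.02 × 1.333⁶ = 5.72244rem
Difference: 5.72244 − 1.50517 = 4.21727rem

4.217rem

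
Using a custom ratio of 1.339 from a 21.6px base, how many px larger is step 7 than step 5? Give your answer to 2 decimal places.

Step 5: 21.6 × 1.339⁵ = 92.9730px
Step 7: 21.6 × 1.339⁷ = 166.6932px
Difference: 166.6932 − 92.9730 = 73.7202px

73.72px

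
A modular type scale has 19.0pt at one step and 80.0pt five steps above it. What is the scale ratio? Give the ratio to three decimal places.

r⁵ = 80.0 / 19.0, so r = (80.0/19.0)^(1/5).
r = 4.2105^(1/5) ≈ 1.3331

1.333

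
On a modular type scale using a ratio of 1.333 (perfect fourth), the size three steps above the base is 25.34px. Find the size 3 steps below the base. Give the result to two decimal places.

The gap is -3 − (3) = -6 steps, so the factor is 1.333^-6.
25.34 ÷ 1.333⁶ = 25.34 ÷ 5.61023 ≈ 4.517

4.52px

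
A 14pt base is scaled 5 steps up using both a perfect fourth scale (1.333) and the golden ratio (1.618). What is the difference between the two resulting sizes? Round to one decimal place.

Perfect fourth: 14.0 × 1.333⁵ = 58.922pt
Golden ratio: 14.0 × 1.618⁵ = 155.246pt
Difference: 155.246 − 58.922 = 96.324pt

96.3pt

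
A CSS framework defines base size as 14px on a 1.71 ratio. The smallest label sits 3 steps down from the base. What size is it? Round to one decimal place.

Each step on a modular scale multiplies by the ratio, so the size n steps from the base is base × ratioⁿ.
14.0 ÷ 1.71³ = 14.0 ÷ 5.00021 ≈ 2.80

2.8px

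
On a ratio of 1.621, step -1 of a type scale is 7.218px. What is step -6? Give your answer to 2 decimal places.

7.218 ÷ 1.621⁵ = 7.218 ÷ 11.19219 ≈ 0.645

0.64px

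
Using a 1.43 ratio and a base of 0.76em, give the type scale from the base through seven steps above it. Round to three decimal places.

0.760em, 1.087em, 1.554em, 2.222em, 3.178em, 4.545em, 6.499em, 9.293em

Step 0: 0.76em
Step 1: 0.76 × 1.43 = 1.087
Step 2: 0.76 × 1.43² = 1.554
Step 3: 0.76 × 1.43³ = 2.222
Step 4: 0.76 × 1.43⁴ = 3.178
Step 5: 0.76 × 1.43⁵ = 4.545
Step 6: 0.76 × 1.43⁶ = 6.499
Step 7: 0.76 × 1.43⁷ = 9.293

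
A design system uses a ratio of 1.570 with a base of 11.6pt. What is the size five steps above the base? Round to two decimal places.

Every step multiplies by the scale ratio.
11.6 × 1.570⁵ = 11.6 × 9.53890 ≈ 110.65

110.65pt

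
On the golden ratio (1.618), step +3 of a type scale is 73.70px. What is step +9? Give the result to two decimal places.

73.70 × 1.618⁶ = 73.70 × 17.94201 ≈ 1322.326

1322.33px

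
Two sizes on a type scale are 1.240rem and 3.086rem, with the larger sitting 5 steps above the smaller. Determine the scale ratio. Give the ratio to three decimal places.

1.200

The ratio satisfies 1.240 × r⁵ = 3.086, so r = (3.086 / 1.240)^(1/5).
r = 2.4887^(1/5) ≈ 1.2000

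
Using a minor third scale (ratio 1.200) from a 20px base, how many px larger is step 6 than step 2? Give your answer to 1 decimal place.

30.9px

Step 2: 20.0 × 1.200² = 28.800px
Step 6: 20.0 × 1.200⁶ = 59.720px
Difference: 59.720 − 28.800 = 30.920px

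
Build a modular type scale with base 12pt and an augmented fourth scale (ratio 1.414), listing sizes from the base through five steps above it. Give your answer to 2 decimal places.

Step 0: 12pt
Step 1: 12.0 × 1.414 = 16.97
Step 2: 12.0 × 1.414² = 23.99
Step 3: 12.0 × 1.414³ = 33.93
Step 4: 12.0 × 1.414⁴ = 47.97
Step 5: 12.0 × 1.414⁵ = 67.83

12.00pt, 16.97pt, 23.99pt, 33.93pt, 47.97pt, 67.83pt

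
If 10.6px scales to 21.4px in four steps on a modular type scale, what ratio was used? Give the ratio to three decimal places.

1.192

r⁴ = 21.4 / 10.6, so r = (21.4/10.6)^(1/4).
r = 2.0189^(1/4) ≈ 1.1920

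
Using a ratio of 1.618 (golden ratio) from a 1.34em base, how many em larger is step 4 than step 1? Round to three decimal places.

7.016em

Step 1: 1.34 × 1.618 = 2.16812em
Step 4: 1.34 × 1.618⁴ = 9.18372em
Difference: 9.18372 − 2.16812 = 7.01560em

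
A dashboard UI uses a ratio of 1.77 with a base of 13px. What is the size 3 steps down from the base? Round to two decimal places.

2.34px

Every step multiplies by the scale ratio.
13.0 ÷ 1.77³ = 13.0 ÷ 5.54523 ≈ 2.34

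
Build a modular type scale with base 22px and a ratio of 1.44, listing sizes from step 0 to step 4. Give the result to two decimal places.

22.00px, 31.68px, 45.62px, 65.69px, 94.60px

Step 0: 22px
Step 1: 22.0 × 1.44 = 31.68
Step 2: 22.0 × 1.44² = 45.62
Step 3: 22.0 × 1.44³ = 65.69
Step 4: 22.0 × 1.44⁴ = 94.60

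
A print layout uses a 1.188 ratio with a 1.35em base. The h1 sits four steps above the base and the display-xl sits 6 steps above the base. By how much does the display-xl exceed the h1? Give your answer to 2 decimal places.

1.11em

Step 4: 1.35 × 1.188⁴ = 2.6891em
Step 6: 1.35 × 1.188⁶ = 3.7952em
Difference: 3.7952 − 2.6891 = 1.1061em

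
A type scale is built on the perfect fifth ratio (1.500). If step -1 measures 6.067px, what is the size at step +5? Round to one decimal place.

The gap is 5 − (-1) = 6 steps, so the factor is 1.500^6.
6.067 × 1.500⁶ = 6.067 × 11.39062 ≈ 69.107

69.1px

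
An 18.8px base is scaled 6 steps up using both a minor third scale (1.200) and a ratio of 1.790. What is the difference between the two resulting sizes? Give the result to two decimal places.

562.27px

Minor third: 18.8 × 1.200⁶ = 56.1365px
At 1.790: 18.8 × 1.790⁶ = 618.4093px
Difference: 618.4093 − 56.1365 = 562.2728px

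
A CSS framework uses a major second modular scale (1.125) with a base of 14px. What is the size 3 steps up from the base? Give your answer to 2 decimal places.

14.0 × 1.125³ = 14.0 × 1.42383 ≈ 19.93

19.93px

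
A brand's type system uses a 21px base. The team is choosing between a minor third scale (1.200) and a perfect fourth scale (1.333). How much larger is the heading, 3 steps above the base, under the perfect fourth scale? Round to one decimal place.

13.5px

Minor third: 21.0 × 1.200³ = 36.288px
Perfect fourth: 21.0 × 1.333³ = 49.740px
Difference: 49.740 − 36.288 = 13.452px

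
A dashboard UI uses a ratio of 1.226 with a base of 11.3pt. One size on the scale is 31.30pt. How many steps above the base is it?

1.226ⁿ = 31.30 / 11.3 = 2.7699
n = ln(2.7699) / ln(1.226) = 1.0188 / 0.2038 ≈ 5.00

5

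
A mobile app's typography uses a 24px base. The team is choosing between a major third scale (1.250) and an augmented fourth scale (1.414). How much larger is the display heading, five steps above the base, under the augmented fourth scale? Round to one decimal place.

Major third: 24.0 × 1.250⁵ = 73.242px
Augmented fourth: 24.0 × 1.414⁵ = 135.662px
Difference: 135.662 − 73.242 = 62.420px

62.4px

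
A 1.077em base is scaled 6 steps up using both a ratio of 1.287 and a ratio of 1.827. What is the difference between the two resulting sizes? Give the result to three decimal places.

At 1.287: 1.077 × 1.287⁶ = 4.89426em
At 1.827: 1.077 × 1.827⁶ = 40.05410em
Difference: 40.05410 − 4.89426 = 35.15984em

35.160em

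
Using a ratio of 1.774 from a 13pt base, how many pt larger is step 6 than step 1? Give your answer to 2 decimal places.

Step 1: 13.0 × 1.774 = 23.0620pt
Step 6: 13.0 × 1.774⁶ = 405.1959pt
Difference: 405.1959 − 23.0620 = 382.1339pt

382.13pt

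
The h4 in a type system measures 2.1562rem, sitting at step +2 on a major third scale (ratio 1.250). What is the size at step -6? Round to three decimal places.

2.1562 ÷ 1.250⁸ = 2.1562 ÷ 5.96046 ≈ 0.362

0.362rem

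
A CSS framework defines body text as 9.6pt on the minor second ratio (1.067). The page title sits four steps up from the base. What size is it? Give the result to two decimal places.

9.6 × 1.067⁴ = 9.6 × 1.29616 ≈ 12.44

12.44pt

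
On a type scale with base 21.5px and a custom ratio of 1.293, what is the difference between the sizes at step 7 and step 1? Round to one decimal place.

102.1px

Step 1: 21.5 × 1.293 = 27.799px
Step 7: 21.5 × 1.293⁷ = 129.906px
Difference: 129.906 − 27.799 = 102.107px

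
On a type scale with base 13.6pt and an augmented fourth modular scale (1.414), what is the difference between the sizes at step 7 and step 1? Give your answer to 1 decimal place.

Step 1: 13.6 × 1.414 = 19.230pt
Step 7: 13.6 × 1.414⁷ = 153.704pt
Difference: 153.704 − 19.230 = 134.474pt

134.5pt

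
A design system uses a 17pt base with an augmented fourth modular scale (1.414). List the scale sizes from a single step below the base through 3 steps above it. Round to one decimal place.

Step -1: 17.0 ÷ 1.414 = 12.0
Step 0: 17pt
Step 1: 17.0 × 1.414 = 24.0
Step 2: 17.0 × 1.414² = 34.0
Step 3: 17.0 × 1.414³ = 48.1

12.0pt, 17.0pt, 24.0pt, 34.0pt, 48.1pt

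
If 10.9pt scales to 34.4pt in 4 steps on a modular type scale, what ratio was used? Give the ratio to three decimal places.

The ratio satisfies 10.9 × r⁴ = 34.4, so r = (34.4 / 10.9)^(1/4).
r = 3.1560^(1/4) ≈ 1.3329

1.333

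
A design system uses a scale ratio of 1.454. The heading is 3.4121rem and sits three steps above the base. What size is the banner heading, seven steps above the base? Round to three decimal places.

3.4121 × 1.454⁴ = 3.4121 × 4.46949 ≈ 15.250

15.250rem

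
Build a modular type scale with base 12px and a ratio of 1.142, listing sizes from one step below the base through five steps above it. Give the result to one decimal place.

10.5px, 12.0px, 13.7px, 15.6px, 17.9px, 20.4px, 23.3px

Step -1: 12.0 ÷ 1.142 = 10.5
Step 0: 12px
Step 1: 12.0 × 1.142 = 13.7
Step 2: 12.0 × 1.142² = 15.6
Step 3: 12.0 × 1.142³ = 17.9
Step 4: 12.0 × 1.142⁴ = 20.4
Step 5: 12.0 × 1.142⁵ = 23.3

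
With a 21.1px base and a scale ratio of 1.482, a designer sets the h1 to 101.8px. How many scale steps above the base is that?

4

1.482ⁿ = 101.8 / 21.1 = 4.8246
n = ln(4.8246) / ln(1.482) = 1.5737 / 0.3934 ≈ 4.00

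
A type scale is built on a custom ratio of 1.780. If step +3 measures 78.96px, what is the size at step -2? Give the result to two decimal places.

4.42px

The gap is -2 − (3) = -5 steps, so the factor is 1.780^-5.
78.96 ÷ 1.780⁵ = 78.96 ÷ 17.86899 ≈ 4.419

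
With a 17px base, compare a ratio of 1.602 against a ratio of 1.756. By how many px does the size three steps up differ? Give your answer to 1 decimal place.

22.2px

At 1.602: 17.0 × 1.602³ = 69.893px
At 1.756: 17.0 × 1.756³ = 92.050px
Difference: 92.050 − 69.893 = 22.157px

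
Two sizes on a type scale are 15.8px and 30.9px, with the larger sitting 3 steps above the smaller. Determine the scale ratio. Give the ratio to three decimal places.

1.251

The ratio satisfies 15.8 × r³ = 30.9, so r = (30.9 / 15.8)^(1/3).
r = 1.9557^(1/3) ≈ 1.2505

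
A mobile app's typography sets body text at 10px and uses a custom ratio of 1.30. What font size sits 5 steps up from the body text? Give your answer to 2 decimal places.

10.0 × 1.30⁵ = 10.0 × 3.71293 ≈ 37.13

37.13px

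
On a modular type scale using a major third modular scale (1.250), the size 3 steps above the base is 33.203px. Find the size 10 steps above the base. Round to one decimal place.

Moving from step +3 to step +10 is 7 steps up, so multiply by r⁷.
33.203 × 1.250⁷ = 33.203 × 4.76837 ≈ 158.324

158.3px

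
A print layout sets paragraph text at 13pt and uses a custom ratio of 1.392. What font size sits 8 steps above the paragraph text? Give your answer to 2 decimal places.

13.0 × 1.392⁸ = 13.0 × 14.09658 ≈ 183.26

183.26pt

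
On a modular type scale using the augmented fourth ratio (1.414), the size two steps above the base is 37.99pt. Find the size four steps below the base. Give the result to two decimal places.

Moving from step +2 to step -4 is 6 steps down, so divide by r⁶.
37.99 ÷ 1.414⁶ = 37.99 ÷ 7.99275 ≈ 4.753

4.75pt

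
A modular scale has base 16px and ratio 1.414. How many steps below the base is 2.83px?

5

1.414ⁿ = 16 / 2.83 = 5.6537
n = ln(5.6537) / ln(1.414) = 1.7323 / 0.3464 ≈ 5.00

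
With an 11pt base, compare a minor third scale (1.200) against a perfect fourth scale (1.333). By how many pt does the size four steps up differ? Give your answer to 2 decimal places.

Minor third: 11.0 × 1.200⁴ = 22.8096pt
Perfect fourth: 11.0 × 1.333⁴ = 34.7307pt
Difference: 34.7307 − 22.8096 = 11.9211pt

11.92pt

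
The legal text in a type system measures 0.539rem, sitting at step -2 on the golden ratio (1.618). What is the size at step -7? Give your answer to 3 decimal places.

The gap is -7 − (-2) = -5 steps, so the factor is 1.618^-5.
0.539 ÷ 1.618⁵ = 0.539 ÷ 11.08901 ≈ 0.049

0.049rem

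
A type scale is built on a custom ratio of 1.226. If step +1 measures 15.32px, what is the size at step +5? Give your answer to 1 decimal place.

Moving from step +1 to step +5 is 4 steps up, so multiply by r⁴.
15.32 × 1.226⁴ = 15.32 × 2.25924 ≈ 34.612

34.6px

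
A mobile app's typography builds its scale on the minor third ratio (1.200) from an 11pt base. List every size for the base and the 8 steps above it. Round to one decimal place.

Step 0: 11pt
Step 1: 11.0 × 1.200 = 13.2
Step 2: 11.0 × 1.200² = 15.8
Step 3: 11.0 × 1.200³ = 19.0
Step 4: 11.0 × 1.200⁴ = 22.8
Step 5: 11.0 × 1.200⁵ = 27.4
Step 6: 11.0 × 1.200⁶ = 32.8
Step 7: 11.0 × 1.200⁷ = 39.4
Step 8: 11.0 × 1.200⁸ = 47.3

11.0pt, 13.2pt, 15.8pt, 19.0pt, 22.8pt, 27.4pt, 32.8pt, 39.4pt, 47.3pt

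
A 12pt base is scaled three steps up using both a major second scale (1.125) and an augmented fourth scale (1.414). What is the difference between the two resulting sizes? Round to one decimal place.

16.8pt

Major second: 12.0 × 1.125³ = 17.086pt
Augmented fourth: 12.0 × 1.414³ = 33.926pt
Difference: 33.926 − 17.086 = 16.840pt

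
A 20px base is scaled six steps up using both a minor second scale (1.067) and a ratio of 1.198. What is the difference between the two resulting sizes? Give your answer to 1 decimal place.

29.6px

Minor second: 20.0 × 1.067⁶ = 29.513px
At 1.198: 20.0 × 1.198⁶ = 59.125px
Difference: 59.125 − 29.513 = 29.612px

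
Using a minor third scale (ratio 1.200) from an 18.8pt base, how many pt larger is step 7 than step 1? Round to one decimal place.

Step 1: 18.8 × 1.200 = 22.560pt
Step 7: 18.8 × 1.200⁷ = 67.364pt
Difference: 67.364 − 22.560 = 44.804pt

44.8pt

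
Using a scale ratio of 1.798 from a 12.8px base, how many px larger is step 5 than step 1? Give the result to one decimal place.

Step 1: 12.8 × 1.798 = 23.014px
Step 5: 12.8 × 1.798⁵ = 240.524px
Difference: 240.524 − 23.014 = 217.510px

217.5px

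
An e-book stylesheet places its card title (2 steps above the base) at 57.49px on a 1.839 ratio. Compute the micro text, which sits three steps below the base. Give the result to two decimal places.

57.49 ÷ 1.839⁵ = 57.49 ÷ 21.03336 ≈ 2.733

2.73px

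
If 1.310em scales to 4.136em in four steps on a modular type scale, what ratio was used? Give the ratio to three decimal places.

r⁴ = 4.136 / 1.310, so r = (4.136/1.310)^(1/4).
r = 3.1573^(1/4) ≈ 1.3330

1.333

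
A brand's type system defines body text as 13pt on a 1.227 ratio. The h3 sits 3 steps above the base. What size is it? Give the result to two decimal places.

24.01pt

Every step multiplies by the scale ratio.
13.0 × 1.227³ = 13.0 × 1.84728 ≈ 24.01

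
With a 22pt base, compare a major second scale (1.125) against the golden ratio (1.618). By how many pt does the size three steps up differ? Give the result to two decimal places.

Major second: 22.0 × 1.125³ = 31.3242pt
Golden ratio: 22.0 × 1.618³ = 93.1876pt
Difference: 93.1876 − 31.3242 = 61.8634pt

61.86pt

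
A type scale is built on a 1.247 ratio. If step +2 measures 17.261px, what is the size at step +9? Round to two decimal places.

80.93px

Moving from step +2 to step +9 is 7 steps up, so multiply by r⁷.
17.261 × 1.247⁷ = 17.261 × 4.68884 ≈ 80.934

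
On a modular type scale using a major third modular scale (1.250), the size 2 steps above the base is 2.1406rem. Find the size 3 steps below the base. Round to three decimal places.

0.701rem

Moving from step +2 to step -3 is 5 steps down, so divide by r⁵.
2.1406 ÷ 1.250⁵ = 2.1406 ÷ 3.05176 ≈ 0.701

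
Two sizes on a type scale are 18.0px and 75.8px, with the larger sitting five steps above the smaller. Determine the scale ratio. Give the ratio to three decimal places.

1.333

The ratio satisfies 18.0 × r⁵ = 75.8, so r = (75.8 / 18.0)^(1/5).
r = 4.2111^(1/5) ≈ 1.3332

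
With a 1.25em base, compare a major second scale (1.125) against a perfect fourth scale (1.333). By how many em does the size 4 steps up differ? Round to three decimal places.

Major second: 1.25 × 1.125⁴ = 2.00226em
Perfect fourth: 1.25 × 1.333⁴ = 3.94667em
Difference: 3.94667 − 2.00226 = 1.94441em

1.944em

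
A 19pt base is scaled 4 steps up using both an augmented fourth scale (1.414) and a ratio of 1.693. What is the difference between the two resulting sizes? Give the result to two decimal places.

Augmented fourth: 19.0 × 1.414⁴ = 75.9541pt
At 1.693: 19.0 × 1.693⁴ = 156.0923pt
Difference: 156.0923 − 75.9541 = 80.1382pt

80.14pt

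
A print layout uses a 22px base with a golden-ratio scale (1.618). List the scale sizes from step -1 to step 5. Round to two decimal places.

Step -1: 22.0 ÷ 1.618 = 13.60
Step 0: 22px
Step 1: 22.0 × 1.618 = 35.60
Step 2: 22.0 × 1.618² = 57.59
Step 3: 22.0 × 1.618³ = 93.19
Step 4: 22.0 × 1.618⁴ = 150.78
Step 5: 22.0 × 1.618⁵ = 243.96

13.60px, 22.00px, 35.60px, 57.59px, 93.19px, 150.78px, 243.96px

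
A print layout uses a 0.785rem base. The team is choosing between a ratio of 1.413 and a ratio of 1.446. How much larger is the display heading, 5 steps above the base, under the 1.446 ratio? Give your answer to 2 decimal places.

0.54rem

At 1.413: 0.785 × 1.413⁵ = 4.4216rem
At 1.446: 0.785 × 1.446⁵ = 4.9626rem
Difference: 4.9626 − 4.4216 = 0.5410rem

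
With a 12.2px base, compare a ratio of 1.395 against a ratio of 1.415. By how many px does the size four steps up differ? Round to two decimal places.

2.71px

At 1.395: 12.2 × 1.395⁴ = 46.2016px
At 1.415: 12.2 × 1.415⁴ = 48.9086px
Difference: 48.9086 − 46.2016 = 2.7070px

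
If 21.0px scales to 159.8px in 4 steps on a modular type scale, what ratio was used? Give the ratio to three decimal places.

1.661

r⁴ = 159.8 / 21.0, so r = (159.8/21.0)^(1/4).
r = 7.6095^(1/4) ≈ 1.6609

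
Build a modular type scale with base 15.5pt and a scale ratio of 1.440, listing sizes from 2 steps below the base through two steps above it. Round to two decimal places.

Step -2: 15.5 ÷ 1.440² = 7.47
Step -1: 15.5 ÷ 1.440 = 10.76
Step 0: 15.5pt
Step 1: 15.5 × 1.440 = 22.32
Step 2: 15.5 × 1.440² = 32.14

7.47pt, 10.76pt, 15.50pt, 22.32pt, 32.14pt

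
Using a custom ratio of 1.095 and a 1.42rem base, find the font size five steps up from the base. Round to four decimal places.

Each step on a modular scale multiplies by the ratio, so the size n steps from the base is base × ratioⁿ.
1.42 × 1.095⁵ = 1.42 × 1.57424 ≈ 2.2354

2.2354rem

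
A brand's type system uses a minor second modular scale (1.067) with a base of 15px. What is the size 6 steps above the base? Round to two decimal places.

22.13px

15.0 × 1.067⁶ = 15.0 × 1.47566 ≈ 22.13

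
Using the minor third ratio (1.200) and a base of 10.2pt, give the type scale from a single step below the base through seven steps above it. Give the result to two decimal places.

8.50pt, 10.20pt, 12.24pt, 14.69pt, 17.63pt, 21.15pt, 25.38pt, 30.46pt, 36.55pt

Step -1: 10.2 ÷ 1.200 = 8.50
Step 0: 10.2pt
Step 1: 10.2 × 1.200 = 12.24
Step 2: 10.2 × 1.200² = 14.69
Step 3: 10.2 × 1.200³ = 17.63
Step 4: 10.2 × 1.200⁴ = 21.15
Step 5: 10.2 × 1.200⁵ = 25.38
Step 6: 10.2 × 1.200⁶ = 30.46
Step 7: 10.2 × 1.200⁷ = 36.55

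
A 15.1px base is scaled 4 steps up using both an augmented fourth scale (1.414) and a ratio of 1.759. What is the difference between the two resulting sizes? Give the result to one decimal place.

84.2px

Augmented fourth: 15.1 × 1.414⁴ = 60.364px
At 1.759: 15.1 × 1.759⁴ = 144.557px
Difference: 144.557 − 60.364 = 84.193px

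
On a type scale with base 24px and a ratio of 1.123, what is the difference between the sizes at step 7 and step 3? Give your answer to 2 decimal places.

20.07px

Step 3: 24.0 × 1.123³ = 33.9899px
Step 7: 24.0 × 1.123⁷ = 54.0592px
Difference: 54.0592 − 33.9899 = 20.0693px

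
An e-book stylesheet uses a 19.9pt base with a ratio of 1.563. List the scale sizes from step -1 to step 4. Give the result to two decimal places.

Step -1: 19.9 ÷ 1.563 = 12.73
Step 0: 19.9pt
Step 1: 19.9 × 1.563 = 31.10
Step 2: 19.9 × 1.563² = 48.62
Step 3: 19.9 × 1.563³ = 75.99
Step 4: 19.9 × 1.563⁴ = 118.77

12.73pt, 19.90pt, 31.10pt, 48.62pt, 75.99pt, 118.77pt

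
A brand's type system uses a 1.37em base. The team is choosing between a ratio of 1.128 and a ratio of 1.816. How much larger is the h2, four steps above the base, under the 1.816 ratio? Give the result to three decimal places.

12.682em

At 1.128: 1.37 × 1.128⁴ = 2.21798em
At 1.816: 1.37 × 1.816⁴ = 14.89992em
Difference: 14.89992 − 2.21798 = 12.68194em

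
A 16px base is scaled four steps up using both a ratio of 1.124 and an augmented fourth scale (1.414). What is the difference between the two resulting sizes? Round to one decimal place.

38.4px

At 1.124: 16.0 × 1.124⁴ = 25.538px
Augmented fourth: 16.0 × 1.414⁴ = 63.961px
Difference: 63.961 − 25.538 = 38.423px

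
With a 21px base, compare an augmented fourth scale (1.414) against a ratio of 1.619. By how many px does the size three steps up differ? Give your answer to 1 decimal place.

Augmented fourth: 21.0 × 1.414³ = 59.370px
At 1.619: 21.0 × 1.619³ = 89.117px
Difference: 89.117 − 59.370 = 29.747px

29.7px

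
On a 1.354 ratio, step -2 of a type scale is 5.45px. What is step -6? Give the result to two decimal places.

5.45 ÷ 1.354⁴ = 5.45 ÷ 3.36105 ≈ 1.622

1.62px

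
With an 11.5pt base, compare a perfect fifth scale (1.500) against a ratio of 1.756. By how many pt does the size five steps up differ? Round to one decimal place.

104.7pt

Perfect fifth: 11.5 × 1.500⁵ = 87.328pt
At 1.756: 11.5 × 1.756⁵ = 192.008pt
Difference: 192.008 − 87.328 = 104.680pt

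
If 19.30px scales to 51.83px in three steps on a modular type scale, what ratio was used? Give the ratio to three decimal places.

1.390

The ratio satisfies 19.30 × r³ = 51.83, so r = (51.83 / 19.30)^(1/3).
r = 2.6855^(1/3) ≈ 1.3900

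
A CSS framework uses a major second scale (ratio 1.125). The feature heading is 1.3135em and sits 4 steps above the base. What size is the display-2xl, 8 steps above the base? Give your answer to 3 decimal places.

The gap is 8 − (4) = 4 steps, so the factor is 1.125^4.
1.3135 × 1.125⁴ = 1.3135 × 1.60181 ≈ 2.104

2.104em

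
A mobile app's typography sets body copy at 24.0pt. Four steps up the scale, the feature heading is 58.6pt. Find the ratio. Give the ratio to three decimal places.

r⁴ = 58.6 / 24.0, so r = (58.6/24.0)^(1/4).
r = 2.4417^(1/4) ≈ 1.2500

1.250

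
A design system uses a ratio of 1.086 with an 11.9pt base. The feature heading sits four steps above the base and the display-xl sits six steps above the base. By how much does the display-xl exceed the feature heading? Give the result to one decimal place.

3.0pt

Step 4: 11.9 × 1.086⁴ = 16.553pt
Step 6: 11.9 × 1.086⁶ = 19.522pt
Difference: 19.522 − 16.553 = 2.969pt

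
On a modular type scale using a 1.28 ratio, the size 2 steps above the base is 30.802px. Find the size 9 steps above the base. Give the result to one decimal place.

The gap is 9 − (2) = 7 steps, so the factor is 1.28^7.
30.802 × 1.28⁷ = 30.802 × 5.62950 ≈ 173.400

173.4px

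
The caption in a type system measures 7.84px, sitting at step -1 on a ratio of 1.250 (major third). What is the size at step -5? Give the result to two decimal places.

3.21px

7.84 ÷ 1.250⁴ = 7.84 ÷ 2.44141 ≈ 3.211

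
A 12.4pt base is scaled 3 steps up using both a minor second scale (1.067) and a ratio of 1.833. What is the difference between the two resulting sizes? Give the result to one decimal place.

61.3pt

Minor second: 12.4 × 1.067³ = 15.063pt
At 1.833: 12.4 × 1.833³ = 76.368pt
Difference: 76.368 − 15.063 = 61.305pt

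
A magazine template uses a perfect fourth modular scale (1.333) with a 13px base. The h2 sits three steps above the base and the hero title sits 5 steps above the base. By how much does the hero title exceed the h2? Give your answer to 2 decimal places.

Step 3: 13.0 × 1.333³ = 30.7917px
Step 5: 13.0 × 1.333⁵ = 54.7134px
Difference: 54.7134 − 30.7917 = 23.9217px

23.92px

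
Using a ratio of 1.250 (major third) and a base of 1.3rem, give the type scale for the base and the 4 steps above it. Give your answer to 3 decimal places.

Step 0: 1.3rem
Step 1: 1.3 × 1.250 = 1.625
Step 2: 1.3 × 1.250² = 2.031
Step 3: 1.3 × 1.250³ = 2.539
Step 4: 1.3 × 1.250⁴ = 3.174

1.300rem, 1.625rem, 2.031rem, 2.539rem, 3.174rem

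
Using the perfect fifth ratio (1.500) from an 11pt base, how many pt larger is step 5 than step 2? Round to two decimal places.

Step 2: 11.0 × 1.500² = 24.7500pt
Step 5: 11.0 × 1.500⁵ = 83.5312pt
Difference: 83.5312 − 24.7500 = 58.7812pt

58.78pt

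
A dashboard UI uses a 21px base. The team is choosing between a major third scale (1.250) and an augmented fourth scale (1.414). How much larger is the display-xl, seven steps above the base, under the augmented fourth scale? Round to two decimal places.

Major third: 21.0 × 1.250⁷ = 100.1358px
Augmented fourth: 21.0 × 1.414⁷ = 237.3368px
Difference: 237.3368 − 100.1358 = 137.2010px

137.20px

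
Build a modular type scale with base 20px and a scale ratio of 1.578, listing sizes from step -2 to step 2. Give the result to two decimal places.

8.03px, 12.67px, 20.00px, 31.56px, 49.80px

Step -2: 20.0 ÷ 1.578² = 8.03
Step -1: 20.0 ÷ 1.578 = 12.67
Step 0: 20px
Step 1: 20.0 × 1.578 = 31.56
Step 2: 20.0 × 1.578² = 49.80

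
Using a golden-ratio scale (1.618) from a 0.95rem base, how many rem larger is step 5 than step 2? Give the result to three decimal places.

8.048rem

Step 2: 0.95 × 1.618² = 2.48703rem
Step 5: 0.95 × 1.618⁵ = 10.53455rem
Difference: 10.53455 − 2.48703 = 8.04752rem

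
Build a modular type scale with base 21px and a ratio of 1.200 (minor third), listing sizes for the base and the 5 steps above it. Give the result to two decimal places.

21.00px, 25.20px, 30.24px, 36.29px, 43.55px, 52.25px

Step 0: 21px
Step 1: 21.0 × 1.200 = 25.20
Step 2: 21.0 × 1.200² = 30.24
Step 3: 21.0 × 1.200³ = 36.29
Step 4: 21.0 × 1.200⁴ = 43.55
Step 5: 21.0 × 1.200⁵ = 52.25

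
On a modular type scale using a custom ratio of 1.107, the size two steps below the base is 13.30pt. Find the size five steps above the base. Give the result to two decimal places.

27.09pt

The gap is 5 − (-2) = 7 steps, so the factor is 1.107^7.
13.30 × 1.107⁷ = 13.30 × 2.03720 ≈ 27.095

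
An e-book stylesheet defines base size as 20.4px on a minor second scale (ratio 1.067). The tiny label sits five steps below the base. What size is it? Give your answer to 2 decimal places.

14.75px

Every step multiplies by the scale ratio.
20.4 ÷ 1.067⁵ = 20.4 ÷ 1.38300 ≈ 14.75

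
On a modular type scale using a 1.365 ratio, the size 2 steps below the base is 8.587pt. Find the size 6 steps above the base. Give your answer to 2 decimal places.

8.587 × 1.365⁸ = 8.587 × 12.05206 ≈ 103.491

103.49pt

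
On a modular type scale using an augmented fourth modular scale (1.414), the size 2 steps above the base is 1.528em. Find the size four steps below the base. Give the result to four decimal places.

The gap is -4 − (2) = -6 steps, so the factor is 1.414^-6.
1.528 ÷ 1.414⁶ = 1.528 ÷ 7.99275 ≈ 0.1912

0.1912em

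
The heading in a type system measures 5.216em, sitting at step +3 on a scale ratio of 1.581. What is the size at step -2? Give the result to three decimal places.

5.216 ÷ 1.581⁵ = 5.216 ÷ 9.87778 ≈ 0.528

0.528em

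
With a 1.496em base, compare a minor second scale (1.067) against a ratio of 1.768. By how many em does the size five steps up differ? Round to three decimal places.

23.774em

Minor second: 1.496 × 1.067⁵ = 2.06897em
At 1.768: 1.496 × 1.768⁵ = 25.84300em
Difference: 25.84300 − 2.06897 = 23.77403em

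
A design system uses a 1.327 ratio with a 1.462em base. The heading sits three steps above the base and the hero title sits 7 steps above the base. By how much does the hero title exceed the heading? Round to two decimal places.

Step 3: 1.462 × 1.327³ = 3.4163em
Step 7: 1.462 × 1.327⁷ = 10.5936em
Difference: 10.5936 − 3.4163 = 7.1773em

7.18em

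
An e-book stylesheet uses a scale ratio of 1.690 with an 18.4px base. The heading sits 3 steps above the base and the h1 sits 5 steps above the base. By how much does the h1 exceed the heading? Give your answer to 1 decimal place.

164.8px

Step 3: 18.4 × 1.690³ = 88.813px
Step 5: 18.4 × 1.690⁵ = 253.660px
Difference: 253.660 − 88.813 = 164.847px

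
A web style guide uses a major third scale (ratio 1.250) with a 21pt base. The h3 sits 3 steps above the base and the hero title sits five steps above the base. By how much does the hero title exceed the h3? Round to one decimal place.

Step 3: 21.0 × 1.250³ = 41.016pt
Step 5: 21.0 × 1.250⁵ = 64.087pt
Difference: 64.087 − 41.016 = 23.071pt

23.1pt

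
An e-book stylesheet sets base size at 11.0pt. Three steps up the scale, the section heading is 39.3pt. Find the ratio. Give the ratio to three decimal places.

The ratio satisfies 11.0 × r³ = 39.3, so r = (39.3 / 11.0)^(1/3).
r = 3.5727^(1/3) ≈ 1.5287

1.529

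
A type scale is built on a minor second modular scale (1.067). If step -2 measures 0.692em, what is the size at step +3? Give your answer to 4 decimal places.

0.692 × 1.067⁵ = 0.692 × 1.38300 ≈ 0.9570

0.9570em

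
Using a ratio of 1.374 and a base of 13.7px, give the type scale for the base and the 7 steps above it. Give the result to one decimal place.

Step 0: 13.7px
Step 1: 13.7 × 1.374 = 18.8
Step 2: 13.7 × 1.374² = 25.9
Step 3: 13.7 × 1.374³ = 35.5
Step 4: 13.7 × 1.374⁴ = 48.8
Step 5: 13.7 × 1.374⁵ = 67.1
Step 6: 13.7 × 1.374⁶ = 92.2
Step 7: 13.7 × 1.374⁷ = 126.7

13.7px, 18.8px, 25.9px, 35.5px, 48.8px, 67.1px, 92.2px, 126.7px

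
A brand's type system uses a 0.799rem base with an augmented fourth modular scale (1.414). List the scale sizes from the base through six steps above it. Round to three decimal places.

Step 0: 0.799rem
Step 1: 0.799 × 1.414 = 1.130
Step 2: 0.799 × 1.414² = 1.598
Step 3: 0.799 × 1.414³ = 2.259
Step 4: 0.799 × 1.414⁴ = 3.194
Step 5: 0.799 × 1.414⁵ = 4.516
Step 6: 0.799 × 1.414⁶ = 6.386

0.799rem, 1.130rem, 1.598rem, 2.259rem, 3.194rem, 4.516rem, 6.386rem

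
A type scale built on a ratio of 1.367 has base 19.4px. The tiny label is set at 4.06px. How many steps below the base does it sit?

1.367ⁿ = 19.4 / 4.06 = 4.7783
n = ln(4.7783) / ln(1.367) = 1.5641 / 0.3126 ≈ 5.00

5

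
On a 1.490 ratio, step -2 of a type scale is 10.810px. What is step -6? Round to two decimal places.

2.19px

Moving from step -2 to step -6 is 4 steps down, so divide by r⁴.
10.810 ÷ 1.490⁴ = 10.810 ÷ 4.92884 ≈ 2.193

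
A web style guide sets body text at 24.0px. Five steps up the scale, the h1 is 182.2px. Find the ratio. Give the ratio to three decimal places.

r⁵ = 182.2 / 24.0, so r = (182.2/24.0)^(1/5).
r = 7.5917^(1/5) ≈ 1.4999

1.500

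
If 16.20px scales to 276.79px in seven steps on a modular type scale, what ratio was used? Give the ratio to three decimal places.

r⁷ = 276.79 / 16.20, so r = (276.79/16.20)^(1/7).
r = 17.0858^(1/7) ≈ 1.5000

1.500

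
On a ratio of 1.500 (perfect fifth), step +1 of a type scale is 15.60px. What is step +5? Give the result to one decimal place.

The gap is 5 − (1) = 4 steps, so the factor is 1.500^4.
15.60 × 1.500⁴ = 15.60 × 5.06250 ≈ 78.975

79.0px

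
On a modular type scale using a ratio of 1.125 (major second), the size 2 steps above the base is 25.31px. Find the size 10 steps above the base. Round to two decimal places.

25.31 × 1.125⁸ = 25.31 × 2.56578 ≈ 64.940

64.94px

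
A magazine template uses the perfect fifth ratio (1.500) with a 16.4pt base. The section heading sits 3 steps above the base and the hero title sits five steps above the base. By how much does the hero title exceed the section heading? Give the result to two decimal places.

Step 3: 16.4 × 1.500³ = 55.3500pt
Step 5: 16.4 × 1.500⁵ = 124.5375pt
Difference: 124.5375 − 55.3500 = 69.1875pt

69.19pt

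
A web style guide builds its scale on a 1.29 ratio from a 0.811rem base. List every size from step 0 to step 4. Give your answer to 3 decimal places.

Step 0: 0.811rem
Step 1: 0.811 × 1.29 = 1.046
Step 2: 0.811 × 1.29² = 1.350
Step 3: 0.811 × 1.29³ = 1.741
Step 4: 0.811 × 1.29⁴ = 2.246

0.811rem, 1.046rem, 1.350rem, 1.741rem, 2.246rem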